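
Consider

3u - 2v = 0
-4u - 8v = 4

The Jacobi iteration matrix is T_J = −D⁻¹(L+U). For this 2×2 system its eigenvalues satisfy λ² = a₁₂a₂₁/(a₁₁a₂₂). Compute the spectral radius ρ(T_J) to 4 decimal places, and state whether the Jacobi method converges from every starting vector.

a₁₂a₂₁/(a₁₁a₂₂) = (-2)·(-4) / ((3)·(-8)) = -0.333333
ρ = √|-0.333333| = √0.333333 = 0.5774
ρ < 1, so Jacobi converges

0.5774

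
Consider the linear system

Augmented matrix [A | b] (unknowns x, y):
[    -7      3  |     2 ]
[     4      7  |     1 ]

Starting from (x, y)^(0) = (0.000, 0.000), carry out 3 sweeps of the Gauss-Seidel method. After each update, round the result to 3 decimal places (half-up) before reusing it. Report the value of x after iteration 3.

Iteration 1:
  x = (2 - (3)·0.000) / (-7) = -0.286
  y = (1 - (4)·-0.286) / (7) = 0.306
Iteration 2:
  x = (2 - (3)·0.306) / (-7) = -0.155
  y = (1 - (4)·-0.155) / (7) = 0.231
Iteration 3:
  x = (2 - (3)·0.231) / (-7) = -0.187
  y = (1 - (4)·-0.187) / (7) = 0.250

-0.187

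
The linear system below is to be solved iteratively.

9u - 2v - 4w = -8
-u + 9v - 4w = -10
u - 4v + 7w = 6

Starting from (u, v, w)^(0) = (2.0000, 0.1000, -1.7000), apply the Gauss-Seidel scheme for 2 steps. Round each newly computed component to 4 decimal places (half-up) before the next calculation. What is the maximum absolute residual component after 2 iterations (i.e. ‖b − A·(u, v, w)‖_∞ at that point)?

3.0615

Iteration 1:
  u = (-8 - (-2)·0.1000 - (-4)·-1.7000) / (9) = -1.6222
  v = (-10 - (-1)·-1.6222 - (-4)·-1.7000) / (9) = -2.0469
  w = (6 - (1)·-1.6222 - (-4)·-2.0469) / (7) = -0.0808
Iteration 2:
  u = (-8 - (-2)·-2.0469 - (-4)·-0.0808) / (9) = -1.3797
  v = (-10 - (-1)·-1.3797 - (-4)·-0.0808) / (9) = -1.3003
  w = (6 - (1)·-1.3797 - (-4)·-1.3003) / (7) = 0.3112
Residual b − A·x = (3.0615, 1.5678, 0.0001); ∞-norm = 3.0615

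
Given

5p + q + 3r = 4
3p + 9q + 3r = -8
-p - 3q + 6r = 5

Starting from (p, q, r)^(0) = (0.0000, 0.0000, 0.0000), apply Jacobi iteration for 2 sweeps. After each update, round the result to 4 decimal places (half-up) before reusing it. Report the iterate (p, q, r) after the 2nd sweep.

(0.4778, -1.4333, 0.5222)

Iteration 1:
  p = (4 - (1)·0.0000 - (3)·0.0000) / (5) = 0.8000
  q = (-8 - (3)·0.0000 - (3)·0.0000) / (9) = -0.8889
  r = (5 - (-1)·0.0000 - (-3)·0.0000) / (6) = 0.8333
Iteration 2:
  p = (4 - (1)·-0.8889 - (3)·0.8333) / (5) = 0.4778
  q = (-8 - (3)·0.8000 - (3)·0.8333) / (9) = -1.4333
  r = (5 - (-1)·0.8000 - (-3)·-0.8889) / (6) = 0.5222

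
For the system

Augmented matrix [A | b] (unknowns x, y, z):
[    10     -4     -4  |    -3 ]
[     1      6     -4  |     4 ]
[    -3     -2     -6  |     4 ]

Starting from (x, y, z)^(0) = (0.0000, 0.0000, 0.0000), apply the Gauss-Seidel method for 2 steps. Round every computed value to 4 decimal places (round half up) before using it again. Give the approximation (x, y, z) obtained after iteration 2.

Iteration 1:
  x = (-3 - (-4)·0.0000 - (-4)·0.0000) / (10) = -0.3000
  y = (4 - (1)·-0.3000 - (-4)·0.0000) / (6) = 0.7167
  z = (4 - (-3)·-0.3000 - (-2)·0.7167) / (-6) = -0.7556
Iteration 2:
  x = (-3 - (-4)·0.7167 - (-4)·-0.7556) / (10) = -0.3156
  y = (4 - (1)·-0.3156 - (-4)·-0.7556) / (6) = 0.2155
  z = (4 - (-3)·-0.3156 - (-2)·0.2155) / (-6) = -0.5807

(-0.3156, 0.2155, -0.5807)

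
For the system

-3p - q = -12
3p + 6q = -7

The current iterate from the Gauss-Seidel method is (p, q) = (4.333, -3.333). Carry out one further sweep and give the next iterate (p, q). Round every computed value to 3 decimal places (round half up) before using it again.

(5.111, -3.722)

One sweep:
  p = (-12 - (-1)·-3.333) / (-3) = 5.111
  q = (-7 - (3)·5.111) / (6) = -3.722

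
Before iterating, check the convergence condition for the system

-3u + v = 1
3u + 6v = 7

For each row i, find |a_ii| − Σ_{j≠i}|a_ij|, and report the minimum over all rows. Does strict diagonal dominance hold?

row 1: |-3| − (1) = 2
row 2: |6| − (3) = 3
minimum over rows = 2 → strictly diagonally dominant (convergence guaranteed)

2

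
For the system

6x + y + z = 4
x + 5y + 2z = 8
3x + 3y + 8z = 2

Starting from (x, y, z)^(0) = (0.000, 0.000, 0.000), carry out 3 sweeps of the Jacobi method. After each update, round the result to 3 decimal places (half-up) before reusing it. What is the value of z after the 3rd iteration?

-0.397

Iteration 1:
  x = (4 - (1)·0.000 - (1)·0.000) / (6) = 0.667
  y = (8 - (1)·0.000 - (2)·0.000) / (5) = 1.600
  z = (2 - (3)·0.000 - (3)·0.000) / (8) = 0.250
Iteration 2:
  x = (4 - (1)·1.600 - (1)·0.250) / (6) = 0.358
  y = (8 - (1)·0.667 - (2)·0.250) / (5) = 1.367
  z = (2 - (3)·0.667 - (3)·1.600) / (8) = -0.600
Iteration 3:
  x = (4 - (1)·1.367 - (1)·-0.600) / (6) = 0.539
  y = (8 - (1)·0.358 - (2)·-0.600) / (5) = 1.768
  z = (2 - (3)·0.358 - (3)·1.367) / (8) = -0.397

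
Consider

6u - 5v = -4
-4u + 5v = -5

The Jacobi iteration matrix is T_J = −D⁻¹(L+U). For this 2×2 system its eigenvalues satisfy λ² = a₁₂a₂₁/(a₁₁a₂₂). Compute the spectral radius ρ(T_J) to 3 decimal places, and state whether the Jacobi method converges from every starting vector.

a₁₂a₂₁/(a₁₁a₂₂) = (-5)·(-4) / ((6)·(5)) = 0.666667
ρ = √|0.666667| = √0.666667 = 0.816
ρ < 1, so Jacobi converges

0.816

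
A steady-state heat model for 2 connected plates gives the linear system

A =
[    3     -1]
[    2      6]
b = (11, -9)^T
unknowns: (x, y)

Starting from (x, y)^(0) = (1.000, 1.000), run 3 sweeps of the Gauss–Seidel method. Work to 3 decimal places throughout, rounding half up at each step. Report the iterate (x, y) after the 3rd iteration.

(2.864, -2.455)

Iteration 1:
  x = (11 - (-1)·1.000) / (3) = 4.000
  y = (-9 - (2)·4.000) / (6) = -2.833
Iteration 2:
  x = (11 - (-1)·-2.833) / (3) = 2.722
  y = (-9 - (2)·2.722) / (6) = -2.407
Iteration 3:
  x = (11 - (-1)·-2.407) / (3) = 2.864
  y = (-9 - (2)·2.864) / (6) = -2.455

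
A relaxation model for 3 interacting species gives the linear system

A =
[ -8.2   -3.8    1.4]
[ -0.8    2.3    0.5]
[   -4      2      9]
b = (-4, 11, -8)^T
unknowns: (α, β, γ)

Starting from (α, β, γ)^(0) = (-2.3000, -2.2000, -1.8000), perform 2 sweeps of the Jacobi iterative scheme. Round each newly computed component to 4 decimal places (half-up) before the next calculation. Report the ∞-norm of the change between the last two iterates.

Iteration 1:
  α = (-4 - (-3.8)·-2.2000 - (1.4)·-1.8000) / (-8.2) = 1.2000
  β = (11 - (-0.8)·-2.3000 - (0.5)·-1.8000) / (2.3) = 4.3739
  γ = (-8 - (-4)·-2.3000 - (2)·-2.2000) / (9) = -1.4222
Iteration 2:
  α = (-4 - (-3.8)·4.3739 - (1.4)·-1.4222) / (-8.2) = -1.7819
  β = (11 - (-0.8)·1.2000 - (0.5)·-1.4222) / (2.3) = 5.5092
  γ = (-8 - (-4)·1.2000 - (2)·4.3739) / (9) = -1.3275
Change: (-2.9819, 1.1353, 0.0947) → max |·| = 2.9819

2.9819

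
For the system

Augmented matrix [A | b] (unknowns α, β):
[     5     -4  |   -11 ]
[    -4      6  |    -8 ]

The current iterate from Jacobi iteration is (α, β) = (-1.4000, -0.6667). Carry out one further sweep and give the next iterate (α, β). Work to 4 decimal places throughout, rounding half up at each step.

(-2.7334, -2.2667)

One sweep:
  α = (-11 - (-4)·-0.6667) / (5) = -2.7334
  β = (-8 - (-4)·-1.4000) / (6) = -2.2667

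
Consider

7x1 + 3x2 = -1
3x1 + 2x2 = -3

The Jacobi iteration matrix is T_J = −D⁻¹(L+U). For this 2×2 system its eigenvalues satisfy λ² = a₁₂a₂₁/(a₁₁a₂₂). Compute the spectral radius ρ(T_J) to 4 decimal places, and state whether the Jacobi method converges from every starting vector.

0.8018

a₁₂a₂₁/(a₁₁a₂₂) = (3)·(3) / ((7)·(2)) = 0.642857
ρ = √|0.642857| = √0.642857 = 0.8018
ρ < 1, so Jacobi converges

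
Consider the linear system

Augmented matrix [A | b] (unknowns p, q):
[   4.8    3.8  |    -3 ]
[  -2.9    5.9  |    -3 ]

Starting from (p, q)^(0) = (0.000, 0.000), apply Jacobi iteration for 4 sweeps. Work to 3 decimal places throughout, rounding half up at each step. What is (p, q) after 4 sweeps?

Iteration 1:
  p = (-3 - (3.8)·0.000) / (4.8) = -0.625
  q = (-3 - (-2.9)·0.000) / (5.9) = -0.508
Iteration 2:
  p = (-3 - (3.8)·-0.508) / (4.8) = -0.223
  q = (-3 - (-2.9)·-0.625) / (5.9) = -0.816
Iteration 3:
  p = (-3 - (3.8)·-0.816) / (4.8) = 0.021
  q = (-3 - (-2.9)·-0.223) / (5.9) = -0.618
Iteration 4:
  p = (-3 - (3.8)·-0.618) / (4.8) = -0.136
  q = (-3 - (-2.9)·0.021) / (5.9) = -0.498

(-0.136, -0.498)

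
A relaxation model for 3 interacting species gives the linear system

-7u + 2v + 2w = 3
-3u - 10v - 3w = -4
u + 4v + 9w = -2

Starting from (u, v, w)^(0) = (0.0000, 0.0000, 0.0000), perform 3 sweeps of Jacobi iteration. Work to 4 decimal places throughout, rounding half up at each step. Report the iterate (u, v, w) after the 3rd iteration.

Iteration 1:
  u = (3 - (2)·0.0000 - (2)·0.0000) / (-7) = -0.4286
  v = (-4 - (-3)·0.0000 - (-3)·0.0000) / (-10) = 0.4000
  w = (-2 - (1)·0.0000 - (4)·0.0000) / (9) = -0.2222
Iteration 2:
  u = (3 - (2)·0.4000 - (2)·-0.2222) / (-7) = -0.3778
  v = (-4 - (-3)·-0.4286 - (-3)·-0.2222) / (-10) = 0.5952
  w = (-2 - (1)·-0.4286 - (4)·0.4000) / (9) = -0.3524
Iteration 3:
  u = (3 - (2)·0.5952 - (2)·-0.3524) / (-7) = -0.3592
  v = (-4 - (-3)·-0.3778 - (-3)·-0.3524) / (-10) = 0.6191
  w = (-2 - (1)·-0.3778 - (4)·0.5952) / (9) = -0.4448

(-0.3592, 0.6191, -0.4448)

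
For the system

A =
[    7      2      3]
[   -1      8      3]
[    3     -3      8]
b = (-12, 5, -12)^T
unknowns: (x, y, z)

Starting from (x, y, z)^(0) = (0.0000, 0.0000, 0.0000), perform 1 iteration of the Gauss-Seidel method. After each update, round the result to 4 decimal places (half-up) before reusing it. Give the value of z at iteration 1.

-0.7031

Iteration 1:
  x = (-12 - (2)·0.0000 - (3)·0.0000) / (7) = -1.7143
  y = (5 - (-1)·-1.7143 - (3)·0.0000) / (8) = 0.4107
  z = (-12 - (3)·-1.7143 - (-3)·0.4107) / (8) = -0.7031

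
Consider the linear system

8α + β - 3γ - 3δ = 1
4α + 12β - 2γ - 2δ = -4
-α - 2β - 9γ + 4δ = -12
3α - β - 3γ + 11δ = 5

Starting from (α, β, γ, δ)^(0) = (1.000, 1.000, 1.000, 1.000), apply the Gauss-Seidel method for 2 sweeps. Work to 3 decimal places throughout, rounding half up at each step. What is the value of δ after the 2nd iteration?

Iteration 1:
  α = (1 - (1)·1.000 - (-3)·1.000 - (-3)·1.000) / (8) = 0.750
  β = (-4 - (4)·0.750 - (-2)·1.000 - (-2)·1.000) / (12) = -0.250
  γ = (-12 - (-1)·0.750 - (-2)·-0.250 - (4)·1.000) / (-9) = 1.750
  δ = (5 - (3)·0.750 - (-1)·-0.250 - (-3)·1.750) / (11) = 0.705
Iteration 2:
  α = (1 - (1)·-0.250 - (-3)·1.750 - (-3)·0.705) / (8) = 1.077
  β = (-4 - (4)·1.077 - (-2)·1.750 - (-2)·0.705) / (12) = -0.283
  γ = (-12 - (-1)·1.077 - (-2)·-0.283 - (4)·0.705) / (-9) = 1.590
  δ = (5 - (3)·1.077 - (-1)·-0.283 - (-3)·1.590) / (11) = 0.569

0.569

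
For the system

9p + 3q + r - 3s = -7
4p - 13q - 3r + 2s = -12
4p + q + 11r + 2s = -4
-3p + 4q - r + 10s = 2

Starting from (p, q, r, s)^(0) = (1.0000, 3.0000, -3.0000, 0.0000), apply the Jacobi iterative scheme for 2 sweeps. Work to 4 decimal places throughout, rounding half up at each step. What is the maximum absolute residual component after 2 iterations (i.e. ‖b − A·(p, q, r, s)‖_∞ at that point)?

6.0492

Iteration 1:
  p = (-7 - (3)·3.0000 - (1)·-3.0000 - (-3)·0.0000) / (9) = -1.4444
  q = (-12 - (4)·1.0000 - (-3)·-3.0000 - (2)·0.0000) / (-13) = 1.9231
  r = (-4 - (4)·1.0000 - (1)·3.0000 - (2)·0.0000) / (11) = -1.0000
  s = (2 - (-3)·1.0000 - (4)·3.0000 - (-1)·-3.0000) / (10) = -1.0000
Iteration 2:
  p = (-7 - (3)·1.9231 - (1)·-1.0000 - (-3)·-1.0000) / (9) = -1.6410
  q = (-12 - (4)·-1.4444 - (-3)·-1.0000 - (2)·-1.0000) / (-13) = 0.5556
  r = (-4 - (4)·-1.4444 - (1)·1.9231 - (2)·-1.0000) / (11) = 0.1686
  s = (2 - (-3)·-1.4444 - (4)·1.9231 - (-1)·-1.0000) / (10) = -1.1026
Residual b − A·x = (2.6258, 4.4978, 2.3590, 6.0492); ∞-norm = 6.0492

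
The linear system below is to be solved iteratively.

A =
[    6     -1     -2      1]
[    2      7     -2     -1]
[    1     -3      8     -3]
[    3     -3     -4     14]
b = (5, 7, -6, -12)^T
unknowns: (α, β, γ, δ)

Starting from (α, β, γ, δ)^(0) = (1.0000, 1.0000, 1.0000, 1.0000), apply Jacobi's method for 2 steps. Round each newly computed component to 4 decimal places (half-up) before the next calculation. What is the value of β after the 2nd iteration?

0.5493

Iteration 1:
  α = (5 - (-1)·1.0000 - (-2)·1.0000 - (1)·1.0000) / (6) = 1.1667
  β = (7 - (2)·1.0000 - (-2)·1.0000 - (-1)·1.0000) / (7) = 1.1429
  γ = (-6 - (1)·1.0000 - (-3)·1.0000 - (-3)·1.0000) / (8) = -0.1250
  δ = (-12 - (3)·1.0000 - (-3)·1.0000 - (-4)·1.0000) / (14) = -0.5714
Iteration 2:
  α = (5 - (-1)·1.1429 - (-2)·-0.1250 - (1)·-0.5714) / (6) = 1.0774
  β = (7 - (2)·1.1667 - (-2)·-0.1250 - (-1)·-0.5714) / (7) = 0.5493
  γ = (-6 - (1)·1.1667 - (-3)·1.1429 - (-3)·-0.5714) / (8) = -0.6815
  δ = (-12 - (3)·1.1667 - (-3)·1.1429 - (-4)·-0.1250) / (14) = -0.8980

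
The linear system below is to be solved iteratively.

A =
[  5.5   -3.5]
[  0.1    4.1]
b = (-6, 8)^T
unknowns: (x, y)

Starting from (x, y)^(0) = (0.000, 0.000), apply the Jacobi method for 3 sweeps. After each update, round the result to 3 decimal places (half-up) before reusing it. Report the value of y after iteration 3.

1.948

Iteration 1:
  x = (-6 - (-3.5)·0.000) / (5.5) = -1.091
  y = (8 - (0.1)·0.000) / (4.1) = 1.951
Iteration 2:
  x = (-6 - (-3.5)·1.951) / (5.5) = 0.151
  y = (8 - (0.1)·-1.091) / (4.1) = 1.978
Iteration 3:
  x = (-6 - (-3.5)·1.978) / (5.5) = 0.168
  y = (8 - (0.1)·0.151) / (4.1) = 1.948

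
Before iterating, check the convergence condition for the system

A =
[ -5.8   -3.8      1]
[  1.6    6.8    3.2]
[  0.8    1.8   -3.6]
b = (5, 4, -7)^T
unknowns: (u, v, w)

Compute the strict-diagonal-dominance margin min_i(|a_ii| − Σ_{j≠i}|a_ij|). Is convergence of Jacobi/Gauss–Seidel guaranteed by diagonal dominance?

row 1: |-5.8| − (3.8+1) = 1
row 2: |6.8| − (1.6+3.2) = 2
row 3: |-3.6| − (0.8+1.8) = 1
minimum over rows = 1 → strictly diagonally dominant (convergence guaranteed)

1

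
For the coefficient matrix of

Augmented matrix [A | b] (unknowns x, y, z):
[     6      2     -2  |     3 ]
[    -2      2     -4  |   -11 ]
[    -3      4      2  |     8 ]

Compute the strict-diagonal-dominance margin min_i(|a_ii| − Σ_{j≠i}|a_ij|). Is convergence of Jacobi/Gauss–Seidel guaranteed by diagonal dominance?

row 1: |6| − (2+2) = 2
row 2: |2| − (2+4) = -4
row 3: |2| − (3+4) = -5
minimum over rows = -5 → not strictly diagonally dominant

-5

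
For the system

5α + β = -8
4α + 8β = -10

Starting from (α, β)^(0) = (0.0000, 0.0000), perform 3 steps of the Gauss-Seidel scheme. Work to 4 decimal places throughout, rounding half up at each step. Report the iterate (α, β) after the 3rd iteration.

Iteration 1:
  α = (-8 - (1)·0.0000) / (5) = -1.6000
  β = (-10 - (4)·-1.6000) / (8) = -0.4500
Iteration 2:
  α = (-8 - (1)·-0.4500) / (5) = -1.5100
  β = (-10 - (4)·-1.5100) / (8) = -0.4950
Iteration 3:
  α = (-8 - (1)·-0.4950) / (5) = -1.5010
  β = (-10 - (4)·-1.5010) / (8) = -0.4995

(-1.5010, -0.4995)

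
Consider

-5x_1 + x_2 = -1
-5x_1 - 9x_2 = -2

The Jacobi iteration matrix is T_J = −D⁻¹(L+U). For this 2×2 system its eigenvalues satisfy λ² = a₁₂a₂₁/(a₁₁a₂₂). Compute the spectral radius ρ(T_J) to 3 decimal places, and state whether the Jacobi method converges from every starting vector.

0.333

a₁₂a₂₁/(a₁₁a₂₂) = (1)·(-5) / ((-5)·(-9)) = -0.111111
ρ = √|-0.111111| = √0.111111 = 0.333
ρ < 1, so Jacobi converges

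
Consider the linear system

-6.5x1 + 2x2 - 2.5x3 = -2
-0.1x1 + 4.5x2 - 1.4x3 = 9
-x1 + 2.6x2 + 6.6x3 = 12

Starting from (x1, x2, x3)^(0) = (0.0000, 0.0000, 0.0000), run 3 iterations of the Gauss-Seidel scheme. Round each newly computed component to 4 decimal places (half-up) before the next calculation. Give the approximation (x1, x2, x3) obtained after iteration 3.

Iteration 1:
  x1 = (-2 - (2)·0.0000 - (-2.5)·0.0000) / (-6.5) = 0.3077
  x2 = (9 - (-0.1)·0.3077 - (-1.4)·0.0000) / (4.5) = 2.0068
  x3 = (12 - (-1)·0.3077 - (2.6)·2.0068) / (6.6) = 1.0742
Iteration 2:
  x1 = (-2 - (2)·2.0068 - (-2.5)·1.0742) / (-6.5) = 0.5120
  x2 = (9 - (-0.1)·0.5120 - (-1.4)·1.0742) / (4.5) = 2.3456
  x3 = (12 - (-1)·0.5120 - (2.6)·2.3456) / (6.6) = 0.9717
Iteration 3:
  x1 = (-2 - (2)·2.3456 - (-2.5)·0.9717) / (-6.5) = 0.6557
  x2 = (9 - (-0.1)·0.6557 - (-1.4)·0.9717) / (4.5) = 2.3169
  x3 = (12 - (-1)·0.6557 - (2.6)·2.3169) / (6.6) = 1.0048

(0.6557, 2.3169, 1.0048)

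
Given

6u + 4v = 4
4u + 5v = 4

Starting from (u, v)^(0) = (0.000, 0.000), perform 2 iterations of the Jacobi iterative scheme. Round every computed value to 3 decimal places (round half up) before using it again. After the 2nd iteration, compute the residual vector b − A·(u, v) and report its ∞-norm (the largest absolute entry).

Iteration 1:
  u = (4 - (4)·0.000) / (6) = 0.667
  v = (4 - (4)·0.000) / (5) = 0.800
Iteration 2:
  u = (4 - (4)·0.800) / (6) = 0.133
  v = (4 - (4)·0.667) / (5) = 0.266
Residual b − A·x = (2.138, 2.138); ∞-norm = 2.138

2.138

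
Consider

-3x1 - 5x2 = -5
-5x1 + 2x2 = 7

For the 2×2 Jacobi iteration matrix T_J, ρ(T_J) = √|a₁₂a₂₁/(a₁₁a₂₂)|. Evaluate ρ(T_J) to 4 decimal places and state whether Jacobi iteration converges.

2.0412

a₁₂a₂₁/(a₁₁a₂₂) = (-5)·(-5) / ((-3)·(2)) = -4.166667
ρ = √|-4.166667| = √4.166667 = 2.0412
ρ > 1, so Jacobi diverges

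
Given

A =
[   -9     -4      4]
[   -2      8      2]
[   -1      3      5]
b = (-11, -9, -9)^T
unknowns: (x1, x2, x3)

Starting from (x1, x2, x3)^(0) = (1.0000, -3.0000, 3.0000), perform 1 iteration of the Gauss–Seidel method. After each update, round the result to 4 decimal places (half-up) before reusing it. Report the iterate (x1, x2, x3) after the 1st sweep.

(3.8889, -0.9028, -0.4805)

Iteration 1:
  x1 = (-11 - (-4)·-3.0000 - (4)·3.0000) / (-9) = 3.8889
  x2 = (-9 - (-2)·3.8889 - (2)·3.0000) / (8) = -0.9028
  x3 = (-9 - (-1)·3.8889 - (3)·-0.9028) / (5) = -0.4805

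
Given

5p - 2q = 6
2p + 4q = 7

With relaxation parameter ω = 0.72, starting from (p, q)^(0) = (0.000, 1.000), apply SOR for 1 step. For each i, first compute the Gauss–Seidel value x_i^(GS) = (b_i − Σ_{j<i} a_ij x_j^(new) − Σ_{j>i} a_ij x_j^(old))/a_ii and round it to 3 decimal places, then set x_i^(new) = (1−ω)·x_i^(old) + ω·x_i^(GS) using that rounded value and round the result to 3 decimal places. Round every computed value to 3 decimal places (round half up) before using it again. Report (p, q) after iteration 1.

Iteration 1:
  p: GS value = (6 - (-2)·1.000) / (5) = 1.600;  p ← (1−ω)·0.000 + ω·1.600 = 1.152
  q: GS value = (7 - (2)·1.152) / (4) = 1.174;  q ← (1−ω)·1.000 + ω·1.174 = 1.125

(1.152, 1.125)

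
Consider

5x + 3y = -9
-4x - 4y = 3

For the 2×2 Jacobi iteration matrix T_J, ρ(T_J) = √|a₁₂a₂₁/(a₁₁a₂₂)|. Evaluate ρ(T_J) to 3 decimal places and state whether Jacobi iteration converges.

a₁₂a₂₁/(a₁₁a₂₂) = (3)·(-4) / ((5)·(-4)) = 0.600000
ρ = √|0.600000| = √0.600000 = 0.775
ρ < 1, so Jacobi converges

0.775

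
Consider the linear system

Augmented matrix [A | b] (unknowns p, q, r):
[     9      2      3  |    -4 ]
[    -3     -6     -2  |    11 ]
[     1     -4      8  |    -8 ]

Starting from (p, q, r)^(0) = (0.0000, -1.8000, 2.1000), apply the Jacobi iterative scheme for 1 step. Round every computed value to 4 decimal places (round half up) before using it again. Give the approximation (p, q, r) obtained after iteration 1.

(-0.7444, -2.5333, -1.9000)

Iteration 1:
  p = (-4 - (2)·-1.8000 - (3)·2.1000) / (9) = -0.7444
  q = (11 - (-3)·0.0000 - (-2)·2.1000) / (-6) = -2.5333
  r = (-8 - (1)·0.0000 - (-4)·-1.8000) / (8) = -1.9000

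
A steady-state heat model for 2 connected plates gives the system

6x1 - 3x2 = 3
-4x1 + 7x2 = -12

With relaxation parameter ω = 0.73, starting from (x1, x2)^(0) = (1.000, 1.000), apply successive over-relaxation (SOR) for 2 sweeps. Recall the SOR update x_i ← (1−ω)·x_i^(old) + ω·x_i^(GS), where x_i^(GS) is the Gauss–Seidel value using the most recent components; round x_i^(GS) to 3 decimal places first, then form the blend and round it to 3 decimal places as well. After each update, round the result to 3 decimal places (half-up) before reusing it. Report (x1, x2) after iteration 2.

Iteration 1:
  x1: GS value = (3 - (-3)·1.000) / (6) = 1.000;  x1 ← (1−ω)·1.000 + ω·1.000 = 1.000
  x2: GS value = (-12 - (-4)·1.000) / (7) = -1.143;  x2 ← (1−ω)·1.000 + ω·-1.143 = -0.564
Iteration 2:
  x1: GS value = (3 - (-3)·-0.564) / (6) = 0.218;  x1 ← (1−ω)·1.000 + ω·0.218 = 0.429
  x2: GS value = (-12 - (-4)·0.429) / (7) = -1.469;  x2 ← (1−ω)·-0.564 + ω·-1.469 = -1.225

(0.429, -1.225)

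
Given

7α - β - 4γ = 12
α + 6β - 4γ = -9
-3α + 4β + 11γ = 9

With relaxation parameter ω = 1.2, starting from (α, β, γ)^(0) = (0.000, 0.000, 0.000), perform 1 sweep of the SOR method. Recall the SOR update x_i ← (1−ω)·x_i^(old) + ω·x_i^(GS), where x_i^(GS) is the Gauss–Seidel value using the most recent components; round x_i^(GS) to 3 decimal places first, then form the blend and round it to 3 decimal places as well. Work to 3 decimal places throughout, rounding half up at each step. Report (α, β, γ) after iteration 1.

Iteration 1:
  α: GS value = (12 - (-1)·0.000 - (-4)·0.000) / (7) = 1.714;  α ← (1−ω)·0.000 + ω·1.714 = 2.057
  β: GS value = (-9 - (1)·2.057 - (-4)·0.000) / (6) = -1.843;  β ← (1−ω)·0.000 + ω·-1.843 = -2.212
  γ: GS value = (9 - (-3)·2.057 - (4)·-2.212) / (11) = 2.184;  γ ← (1−ω)·0.000 + ω·2.184 = 2.621

(2.057, -2.212, 2.621)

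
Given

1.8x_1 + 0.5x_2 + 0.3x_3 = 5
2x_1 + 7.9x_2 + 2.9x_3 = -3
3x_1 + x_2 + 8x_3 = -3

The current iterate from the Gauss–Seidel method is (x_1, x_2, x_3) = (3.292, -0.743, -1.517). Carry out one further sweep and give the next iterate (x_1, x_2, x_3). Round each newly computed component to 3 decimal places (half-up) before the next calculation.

(3.237, -0.642, -1.509)

One sweep:
  x_1 = (5 - (0.5)·-0.743 - (0.3)·-1.517) / (1.8) = 3.237
  x_2 = (-3 - (2)·3.237 - (2.9)·-1.517) / (7.9) = -0.642
  x_3 = (-3 - (3)·3.237 - (1)·-0.642) / (8) = -1.509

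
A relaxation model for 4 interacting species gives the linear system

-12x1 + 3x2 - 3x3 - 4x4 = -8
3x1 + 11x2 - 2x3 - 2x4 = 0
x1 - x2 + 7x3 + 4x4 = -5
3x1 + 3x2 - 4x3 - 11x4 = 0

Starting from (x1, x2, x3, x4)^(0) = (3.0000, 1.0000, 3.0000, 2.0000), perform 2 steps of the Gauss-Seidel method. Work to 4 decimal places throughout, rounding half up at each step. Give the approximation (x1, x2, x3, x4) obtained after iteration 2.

(1.0892, -0.4593, -1.3605, 0.6665)

Iteration 1:
  x1 = (-8 - (3)·1.0000 - (-3)·3.0000 - (-4)·2.0000) / (-12) = -0.5000
  x2 = (0 - (3)·-0.5000 - (-2)·3.0000 - (-2)·2.0000) / (11) = 1.0455
  x3 = (-5 - (1)·-0.5000 - (-1)·1.0455 - (4)·2.0000) / (7) = -1.6364
  x4 = (0 - (3)·-0.5000 - (3)·1.0455 - (-4)·-1.6364) / (-11) = 0.7438
Iteration 2:
  x1 = (-8 - (3)·1.0455 - (-3)·-1.6364 - (-4)·0.7438) / (-12) = 1.0892
  x2 = (0 - (3)·1.0892 - (-2)·-1.6364 - (-2)·0.7438) / (11) = -0.4593
  x3 = (-5 - (1)·1.0892 - (-1)·-0.4593 - (4)·0.7438) / (7) = -1.3605
  x4 = (0 - (3)·1.0892 - (3)·-0.4593 - (-4)·-1.3605) / (-11) = 0.6665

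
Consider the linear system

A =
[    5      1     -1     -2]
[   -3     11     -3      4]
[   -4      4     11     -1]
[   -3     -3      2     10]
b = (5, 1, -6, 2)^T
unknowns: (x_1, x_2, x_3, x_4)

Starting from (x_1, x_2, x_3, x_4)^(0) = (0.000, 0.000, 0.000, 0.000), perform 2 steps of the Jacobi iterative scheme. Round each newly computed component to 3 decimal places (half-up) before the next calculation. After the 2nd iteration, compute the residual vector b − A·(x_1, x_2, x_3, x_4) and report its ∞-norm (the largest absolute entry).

1.168

Iteration 1:
  x_1 = (5 - (1)·0.000 - (-1)·0.000 - (-2)·0.000) / (5) = 1.000
  x_2 = (1 - (-3)·0.000 - (-3)·0.000 - (4)·0.000) / (11) = 0.091
  x_3 = (-6 - (-4)·0.000 - (4)·0.000 - (-1)·0.000) / (11) = -0.545
  x_4 = (2 - (-3)·0.000 - (-3)·0.000 - (2)·0.000) / (10) = 0.200
Iteration 2:
  x_1 = (5 - (1)·0.091 - (-1)·-0.545 - (-2)·0.200) / (5) = 0.953
  x_2 = (1 - (-3)·1.000 - (-3)·-0.545 - (4)·0.200) / (11) = 0.142
  x_3 = (-6 - (-4)·1.000 - (4)·0.091 - (-1)·0.200) / (11) = -0.197
  x_4 = (2 - (-3)·1.000 - (-3)·0.091 - (2)·-0.545) / (10) = 0.636
Residual b − A·x = (1.168, -0.838, 0.047, -0.681); ∞-norm = 1.168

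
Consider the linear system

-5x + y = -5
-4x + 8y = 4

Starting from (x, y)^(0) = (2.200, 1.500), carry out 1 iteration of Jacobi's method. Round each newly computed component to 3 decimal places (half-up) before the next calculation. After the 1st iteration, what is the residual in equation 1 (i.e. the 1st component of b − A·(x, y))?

-0.100

Iteration 1:
  x = (-5 - (1)·1.500) / (-5) = 1.300
  y = (4 - (-4)·2.200) / (8) = 1.600
Residual b − A·x = (-0.100, -3.600)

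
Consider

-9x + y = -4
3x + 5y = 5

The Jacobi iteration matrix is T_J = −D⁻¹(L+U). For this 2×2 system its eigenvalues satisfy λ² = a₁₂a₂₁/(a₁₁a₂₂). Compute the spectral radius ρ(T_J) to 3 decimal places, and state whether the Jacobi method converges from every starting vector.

0.258

a₁₂a₂₁/(a₁₁a₂₂) = (1)·(3) / ((-9)·(5)) = -0.066667
ρ = √|-0.066667| = √0.066667 = 0.258
ρ < 1, so Jacobi converges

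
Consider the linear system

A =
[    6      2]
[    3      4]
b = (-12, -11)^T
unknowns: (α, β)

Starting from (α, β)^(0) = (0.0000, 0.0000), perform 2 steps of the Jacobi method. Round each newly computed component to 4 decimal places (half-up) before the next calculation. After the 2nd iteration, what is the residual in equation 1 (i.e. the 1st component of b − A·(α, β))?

Iteration 1:
  α = (-12 - (2)·0.0000) / (6) = -2.0000
  β = (-11 - (3)·0.0000) / (4) = -2.7500
Iteration 2:
  α = (-12 - (2)·-2.7500) / (6) = -1.0833
  β = (-11 - (3)·-2.0000) / (4) = -1.2500
Residual b − A·x = (-3.0002, -2.7501)

-3.0002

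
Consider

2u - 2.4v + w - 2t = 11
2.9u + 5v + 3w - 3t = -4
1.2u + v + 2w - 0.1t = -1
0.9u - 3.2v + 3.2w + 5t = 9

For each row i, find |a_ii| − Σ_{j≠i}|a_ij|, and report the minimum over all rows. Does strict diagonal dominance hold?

-3.9

row 1: |2| − (2.4+1+2) = -3.4
row 2: |5| − (2.9+3+3) = -3.9
row 3: |2| − (1.2+1+0.1) = -0.3
row 4: |5| − (0.9+3.2+3.2) = -2.3
minimum over rows = -3.9 → not strictly diagonally dominant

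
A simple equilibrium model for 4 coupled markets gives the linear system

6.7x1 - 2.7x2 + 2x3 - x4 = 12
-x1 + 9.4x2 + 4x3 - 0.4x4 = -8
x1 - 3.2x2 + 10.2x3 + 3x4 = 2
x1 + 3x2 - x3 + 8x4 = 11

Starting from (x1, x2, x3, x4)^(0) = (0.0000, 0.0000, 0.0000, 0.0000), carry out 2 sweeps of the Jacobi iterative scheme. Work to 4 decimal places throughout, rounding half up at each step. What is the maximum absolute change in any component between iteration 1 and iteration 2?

Iteration 1:
  x1 = (12 - (-2.7)·0.0000 - (2)·0.0000 - (-1)·0.0000) / (6.7) = 1.7910
  x2 = (-8 - (-1)·0.0000 - (4)·0.0000 - (-0.4)·0.0000) / (9.4) = -0.8511
  x3 = (2 - (1)·0.0000 - (-3.2)·0.0000 - (3)·0.0000) / (10.2) = 0.1961
  x4 = (11 - (1)·0.0000 - (3)·0.0000 - (-1)·0.0000) / (8) = 1.3750
Iteration 2:
  x1 = (12 - (-2.7)·-0.8511 - (2)·0.1961 - (-1)·1.3750) / (6.7) = 1.5948
  x2 = (-8 - (-1)·1.7910 - (4)·0.1961 - (-0.4)·1.3750) / (9.4) = -0.6855
  x3 = (2 - (1)·1.7910 - (-3.2)·-0.8511 - (3)·1.3750) / (10.2) = -0.6509
  x4 = (11 - (1)·1.7910 - (3)·-0.8511 - (-1)·0.1961) / (8) = 1.4948
Change: (-0.1962, 0.1656, -0.8470, 0.1198) → max |·| = 0.8470

0.8470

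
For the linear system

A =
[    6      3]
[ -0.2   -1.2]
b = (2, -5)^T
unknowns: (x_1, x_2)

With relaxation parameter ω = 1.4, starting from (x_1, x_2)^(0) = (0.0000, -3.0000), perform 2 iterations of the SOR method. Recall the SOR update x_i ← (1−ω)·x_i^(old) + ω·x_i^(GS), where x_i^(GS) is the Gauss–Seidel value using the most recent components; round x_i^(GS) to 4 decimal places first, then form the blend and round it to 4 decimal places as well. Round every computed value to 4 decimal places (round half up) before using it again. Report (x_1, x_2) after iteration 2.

(-5.0641, 4.4412)

Iteration 1:
  x_1: GS value = (2 - (3)·-3.0000) / (6) = 1.8333;  x_1 ← (1−ω)·0.0000 + ω·1.8333 = 2.5666
  x_2: GS value = (-5 - (-0.2)·2.5666) / (-1.2) = 3.7389;  x_2 ← (1−ω)·-3.0000 + ω·3.7389 = 6.4345
Iteration 2:
  x_1: GS value = (2 - (3)·6.4345) / (6) = -2.8839;  x_1 ← (1−ω)·2.5666 + ω·-2.8839 = -5.0641
  x_2: GS value = (-5 - (-0.2)·-5.0641) / (-1.2) = 5.0107;  x_2 ← (1−ω)·6.4345 + ω·5.0107 = 4.4412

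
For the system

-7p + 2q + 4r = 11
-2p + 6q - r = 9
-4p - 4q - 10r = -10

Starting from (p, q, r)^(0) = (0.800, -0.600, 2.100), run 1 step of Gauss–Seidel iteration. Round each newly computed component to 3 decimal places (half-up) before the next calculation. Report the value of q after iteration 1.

1.669

Iteration 1:
  p = (11 - (2)·-0.600 - (4)·2.100) / (-7) = -0.543
  q = (9 - (-2)·-0.543 - (-1)·2.100) / (6) = 1.669
  r = (-10 - (-4)·-0.543 - (-4)·1.669) / (-10) = 0.550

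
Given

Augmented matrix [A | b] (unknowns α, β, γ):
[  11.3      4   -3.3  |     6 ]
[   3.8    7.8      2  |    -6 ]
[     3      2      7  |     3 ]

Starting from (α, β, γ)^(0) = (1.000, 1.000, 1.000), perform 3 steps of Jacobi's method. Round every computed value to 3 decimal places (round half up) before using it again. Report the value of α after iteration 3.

Iteration 1:
  α = (6 - (4)·1.000 - (-3.3)·1.000) / (11.3) = 0.469
  β = (-6 - (3.8)·1.000 - (2)·1.000) / (7.8) = -1.513
  γ = (3 - (3)·1.000 - (2)·1.000) / (7) = -0.286
Iteration 2:
  α = (6 - (4)·-1.513 - (-3.3)·-0.286) / (11.3) = 0.983
  β = (-6 - (3.8)·0.469 - (2)·-0.286) / (7.8) = -0.924
  γ = (3 - (3)·0.469 - (2)·-1.513) / (7) = 0.660
Iteration 3:
  α = (6 - (4)·-0.924 - (-3.3)·0.660) / (11.3) = 1.051
  β = (-6 - (3.8)·0.983 - (2)·0.660) / (7.8) = -1.417
  γ = (3 - (3)·0.983 - (2)·-0.924) / (7) = 0.271

1.051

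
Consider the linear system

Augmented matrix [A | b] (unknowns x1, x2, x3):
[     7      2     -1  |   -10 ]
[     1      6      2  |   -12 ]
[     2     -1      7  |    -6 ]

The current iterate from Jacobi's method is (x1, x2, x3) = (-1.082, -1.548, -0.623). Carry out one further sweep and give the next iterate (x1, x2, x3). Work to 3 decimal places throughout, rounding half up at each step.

One sweep:
  x1 = (-10 - (2)·-1.548 - (-1)·-0.623) / (7) = -1.075
  x2 = (-12 - (1)·-1.082 - (2)·-0.623) / (6) = -1.612
  x3 = (-6 - (2)·-1.082 - (-1)·-1.548) / (7) = -0.769

(-1.075, -1.612, -0.769)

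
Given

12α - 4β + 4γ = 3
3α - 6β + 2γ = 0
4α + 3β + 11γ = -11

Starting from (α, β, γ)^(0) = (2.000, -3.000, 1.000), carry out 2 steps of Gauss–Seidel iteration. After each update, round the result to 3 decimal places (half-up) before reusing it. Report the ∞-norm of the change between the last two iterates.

1.447

Iteration 1:
  α = (3 - (-4)·-3.000 - (4)·1.000) / (12) = -1.083
  β = (0 - (3)·-1.083 - (2)·1.000) / (-6) = -0.208
  γ = (-11 - (4)·-1.083 - (3)·-0.208) / (11) = -0.549
Iteration 2:
  α = (3 - (-4)·-0.208 - (4)·-0.549) / (12) = 0.364
  β = (0 - (3)·0.364 - (2)·-0.549) / (-6) = -0.001
  γ = (-11 - (4)·0.364 - (3)·-0.001) / (11) = -1.132
Change: (1.447, 0.207, -0.583) → max |·| = 1.447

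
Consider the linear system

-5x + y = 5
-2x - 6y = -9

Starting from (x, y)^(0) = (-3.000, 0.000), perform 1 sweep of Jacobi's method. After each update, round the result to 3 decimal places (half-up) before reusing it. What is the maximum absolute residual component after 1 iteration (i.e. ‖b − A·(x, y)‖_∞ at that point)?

4.000

Iteration 1:
  x = (5 - (1)·0.000) / (-5) = -1.000
  y = (-9 - (-2)·-3.000) / (-6) = 2.500
Residual b − A·x = (-2.500, 4.000); ∞-norm = 4.000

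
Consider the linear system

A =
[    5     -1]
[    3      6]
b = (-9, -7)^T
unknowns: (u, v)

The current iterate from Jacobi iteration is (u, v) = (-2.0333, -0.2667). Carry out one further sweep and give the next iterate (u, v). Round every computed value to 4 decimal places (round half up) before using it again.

(-1.8533, -0.1500)

One sweep:
  u = (-9 - (-1)·-0.2667) / (5) = -1.8533
  v = (-7 - (3)·-2.0333) / (6) = -0.1500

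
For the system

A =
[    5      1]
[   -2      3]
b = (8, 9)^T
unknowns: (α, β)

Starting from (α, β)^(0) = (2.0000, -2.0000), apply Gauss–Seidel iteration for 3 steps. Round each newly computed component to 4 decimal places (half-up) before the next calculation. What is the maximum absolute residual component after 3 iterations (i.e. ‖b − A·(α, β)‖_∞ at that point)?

Iteration 1:
  α = (8 - (1)·-2.0000) / (5) = 2.0000
  β = (9 - (-2)·2.0000) / (3) = 4.3333
Iteration 2:
  α = (8 - (1)·4.3333) / (5) = 0.7333
  β = (9 - (-2)·0.7333) / (3) = 3.4889
Iteration 3:
  α = (8 - (1)·3.4889) / (5) = 0.9022
  β = (9 - (-2)·0.9022) / (3) = 3.6015
Residual b − A·x = (-0.1125, -0.0001); ∞-norm = 0.1125

0.1125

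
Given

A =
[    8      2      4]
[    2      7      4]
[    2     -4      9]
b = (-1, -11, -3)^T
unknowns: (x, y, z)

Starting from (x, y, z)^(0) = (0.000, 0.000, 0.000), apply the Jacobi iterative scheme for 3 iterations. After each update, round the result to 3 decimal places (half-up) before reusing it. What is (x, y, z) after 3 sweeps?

Iteration 1:
  x = (-1 - (2)·0.000 - (4)·0.000) / (8) = -0.125
  y = (-11 - (2)·0.000 - (4)·0.000) / (7) = -1.571
  z = (-3 - (2)·0.000 - (-4)·0.000) / (9) = -0.333
Iteration 2:
  x = (-1 - (2)·-1.571 - (4)·-0.333) / (8) = 0.434
  y = (-11 - (2)·-0.125 - (4)·-0.333) / (7) = -1.345
  z = (-3 - (2)·-0.125 - (-4)·-1.571) / (9) = -1.004
Iteration 3:
  x = (-1 - (2)·-1.345 - (4)·-1.004) / (8) = 0.713
  y = (-11 - (2)·0.434 - (4)·-1.004) / (7) = -1.122
  z = (-3 - (2)·0.434 - (-4)·-1.345) / (9) = -1.028

(0.713, -1.122, -1.028)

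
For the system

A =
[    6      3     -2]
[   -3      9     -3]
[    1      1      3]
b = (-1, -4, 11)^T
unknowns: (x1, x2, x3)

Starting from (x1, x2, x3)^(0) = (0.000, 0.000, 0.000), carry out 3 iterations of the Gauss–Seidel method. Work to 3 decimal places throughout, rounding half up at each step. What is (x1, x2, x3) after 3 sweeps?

Iteration 1:
  x1 = (-1 - (3)·0.000 - (-2)·0.000) / (6) = -0.167
  x2 = (-4 - (-3)·-0.167 - (-3)·0.000) / (9) = -0.500
  x3 = (11 - (1)·-0.167 - (1)·-0.500) / (3) = 3.889
Iteration 2:
  x1 = (-1 - (3)·-0.500 - (-2)·3.889) / (6) = 1.380
  x2 = (-4 - (-3)·1.380 - (-3)·3.889) / (9) = 1.312
  x3 = (11 - (1)·1.380 - (1)·1.312) / (3) = 2.769
Iteration 3:
  x1 = (-1 - (3)·1.312 - (-2)·2.769) / (6) = 0.100
  x2 = (-4 - (-3)·0.100 - (-3)·2.769) / (9) = 0.512
  x3 = (11 - (1)·0.100 - (1)·0.512) / (3) = 3.463

(0.100, 0.512, 3.463)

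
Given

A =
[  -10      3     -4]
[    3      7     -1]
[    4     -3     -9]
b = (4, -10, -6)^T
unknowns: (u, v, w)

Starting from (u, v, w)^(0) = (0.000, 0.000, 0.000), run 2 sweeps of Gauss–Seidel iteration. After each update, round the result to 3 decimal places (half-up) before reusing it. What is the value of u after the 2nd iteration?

-1.140

Iteration 1:
  u = (4 - (3)·0.000 - (-4)·0.000) / (-10) = -0.400
  v = (-10 - (3)·-0.400 - (-1)·0.000) / (7) = -1.257
  w = (-6 - (4)·-0.400 - (-3)·-1.257) / (-9) = 0.908
Iteration 2:
  u = (4 - (3)·-1.257 - (-4)·0.908) / (-10) = -1.140
  v = (-10 - (3)·-1.140 - (-1)·0.908) / (7) = -0.810
  w = (-6 - (4)·-1.140 - (-3)·-0.810) / (-9) = 0.430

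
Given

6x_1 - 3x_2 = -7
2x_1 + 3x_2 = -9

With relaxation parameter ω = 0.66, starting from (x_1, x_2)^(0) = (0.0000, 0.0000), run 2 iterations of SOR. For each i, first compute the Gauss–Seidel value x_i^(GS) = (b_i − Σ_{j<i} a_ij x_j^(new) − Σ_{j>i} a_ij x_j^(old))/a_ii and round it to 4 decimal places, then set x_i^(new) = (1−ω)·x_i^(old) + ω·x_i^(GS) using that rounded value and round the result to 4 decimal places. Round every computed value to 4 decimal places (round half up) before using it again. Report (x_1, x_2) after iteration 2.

(-1.5734, -1.8457)

Iteration 1:
  x_1: GS value = (-7 - (-3)·0.0000) / (6) = -1.1667;  x_1 ← (1−ω)·0.0000 + ω·-1.1667 = -0.7700
  x_2: GS value = (-9 - (2)·-0.7700) / (3) = -2.4867;  x_2 ← (1−ω)·0.0000 + ω·-2.4867 = -1.6412
Iteration 2:
  x_1: GS value = (-7 - (-3)·-1.6412) / (6) = -1.9873;  x_1 ← (1−ω)·-0.7700 + ω·-1.9873 = -1.5734
  x_2: GS value = (-9 - (2)·-1.5734) / (3) = -1.9511;  x_2 ← (1−ω)·-1.6412 + ω·-1.9511 = -1.8457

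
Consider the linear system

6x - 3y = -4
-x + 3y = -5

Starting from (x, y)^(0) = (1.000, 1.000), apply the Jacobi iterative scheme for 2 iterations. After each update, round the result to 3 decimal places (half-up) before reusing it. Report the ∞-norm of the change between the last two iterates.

1.166

Iteration 1:
  x = (-4 - (-3)·1.000) / (6) = -0.167
  y = (-5 - (-1)·1.000) / (3) = -1.333
Iteration 2:
  x = (-4 - (-3)·-1.333) / (6) = -1.333
  y = (-5 - (-1)·-0.167) / (3) = -1.722
Change: (-1.166, -0.389) → max |·| = 1.166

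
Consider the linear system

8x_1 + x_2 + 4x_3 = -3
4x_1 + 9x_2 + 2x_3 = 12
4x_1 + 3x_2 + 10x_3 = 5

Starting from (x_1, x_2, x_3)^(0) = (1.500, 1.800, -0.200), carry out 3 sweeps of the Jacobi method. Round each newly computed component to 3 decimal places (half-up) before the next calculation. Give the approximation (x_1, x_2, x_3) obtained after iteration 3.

Iteration 1:
  x_1 = (-3 - (1)·1.800 - (4)·-0.200) / (8) = -0.500
  x_2 = (12 - (4)·1.500 - (2)·-0.200) / (9) = 0.711
  x_3 = (5 - (4)·1.500 - (3)·1.800) / (10) = -0.640
Iteration 2:
  x_1 = (-3 - (1)·0.711 - (4)·-0.640) / (8) = -0.144
  x_2 = (12 - (4)·-0.500 - (2)·-0.640) / (9) = 1.698
  x_3 = (5 - (4)·-0.500 - (3)·0.711) / (10) = 0.487
Iteration 3:
  x_1 = (-3 - (1)·1.698 - (4)·0.487) / (8) = -0.831
  x_2 = (12 - (4)·-0.144 - (2)·0.487) / (9) = 1.289
  x_3 = (5 - (4)·-0.144 - (3)·1.698) / (10) = 0.048

(-0.831, 1.289, 0.048)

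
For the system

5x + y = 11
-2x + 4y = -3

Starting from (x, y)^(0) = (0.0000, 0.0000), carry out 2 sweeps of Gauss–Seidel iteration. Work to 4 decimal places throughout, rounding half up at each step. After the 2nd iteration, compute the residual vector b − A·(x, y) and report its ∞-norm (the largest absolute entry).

0.0350

Iteration 1:
  x = (11 - (1)·0.0000) / (5) = 2.2000
  y = (-3 - (-2)·2.2000) / (4) = 0.3500
Iteration 2:
  x = (11 - (1)·0.3500) / (5) = 2.1300
  y = (-3 - (-2)·2.1300) / (4) = 0.3150
Residual b − A·x = (0.0350, 0.0000); ∞-norm = 0.0350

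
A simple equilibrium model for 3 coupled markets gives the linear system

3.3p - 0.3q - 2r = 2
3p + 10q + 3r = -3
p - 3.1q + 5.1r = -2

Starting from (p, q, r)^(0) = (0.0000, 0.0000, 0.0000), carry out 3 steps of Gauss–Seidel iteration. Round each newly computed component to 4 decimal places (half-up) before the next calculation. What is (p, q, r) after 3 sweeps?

(0.3221, -0.2597, -0.6132)

Iteration 1:
  p = (2 - (-0.3)·0.0000 - (-2)·0.0000) / (3.3) = 0.6061
  q = (-3 - (3)·0.6061 - (3)·0.0000) / (10) = -0.4818
  r = (-2 - (1)·0.6061 - (-3.1)·-0.4818) / (5.1) = -0.8039
Iteration 2:
  p = (2 - (-0.3)·-0.4818 - (-2)·-0.8039) / (3.3) = 0.0750
  q = (-3 - (3)·0.0750 - (3)·-0.8039) / (10) = -0.0813
  r = (-2 - (1)·0.0750 - (-3.1)·-0.0813) / (5.1) = -0.4563
Iteration 3:
  p = (2 - (-0.3)·-0.0813 - (-2)·-0.4563) / (3.3) = 0.3221
  q = (-3 - (3)·0.3221 - (3)·-0.4563) / (10) = -0.2597
  r = (-2 - (1)·0.3221 - (-3.1)·-0.2597) / (5.1) = -0.6132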